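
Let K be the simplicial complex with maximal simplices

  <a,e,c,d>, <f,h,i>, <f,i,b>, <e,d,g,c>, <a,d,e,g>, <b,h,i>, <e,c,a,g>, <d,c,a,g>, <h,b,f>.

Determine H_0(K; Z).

H_0 = Z^2.

Order the vertices as a < b < c < d < e < f < g < h < i. Listing each simplex with vertices in this order, K has dimension 3 with simplices:

  0-simplices (9): a, b, c, d, e, f, g, h, i
  1-simplices (16): ac, ad, ae, ag, bf, bh, bi, cd, ce, cg, de, dg, eg, fh, fi, hi
  2-simplices (14): acd, ace, acg, ade, adg, aeg, bfh, bfi, bhi, cde, cdg, ceg, deg, fhi
  3-simplices (5): acde, acdg, aceg, adeg, cdeg

so the chain groups are C_0 ≅ Z^9, C_1 ≅ Z^16, C_2 ≅ Z^14, C_3 ≅ Z^5.

The boundary map ∂_1: C_1 → C_0 is given by ∂[p,q] = [q] − [p]. For instance
  ∂dg = g − d.
As a 9×16 matrix over Z this has rank 7, with invariant factors (1,1,1,1,1,1,1).

Boundary ∂_2: C_2 → C_1 sends each 2-simplex [p,q,r] to [q,r] − [p,r] + [p,q]. For instance
  ∂acd = cd − ad + ac,
  ∂ace = ce − ae + ac.
This gives a 16×14 integer matrix of rank 9; reducing to Smith normal form yields diagonal entries (1,1,1,1,1,1,1,1,1).

The boundary map ∂_3: C_3 → C_2 sends each 3-simplex σ to the alternating sum Σ_i (−1)^i (σ with its i-th vertex removed). For instance
  ∂aceg = ceg − aeg + acg − ace,
  ∂adeg = deg − aeg + adg − ade.
This gives a 14×5 integer matrix of rank 4; reducing to Smith normal form yields diagonal entries (1,1,1,1).

Now H_k = ker ∂_k / im ∂_{k+1}, so:

  H_0: rank C_0 − rank ∂_1 = 9 − 7 = 2, and the invariant factors of ∂_1 are all 1, so H_0 = Z^2.

(K is a triangulation of the disjoint union of the 2-sphere S^2 and the 3-sphere S^3.)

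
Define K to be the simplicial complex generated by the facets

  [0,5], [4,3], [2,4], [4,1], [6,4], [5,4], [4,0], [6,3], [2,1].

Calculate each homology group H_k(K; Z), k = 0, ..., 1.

Fix the vertex order 0 < 1 < 2 < 3 < 4 < 5 < 6 and write every simplex with vertices in increasing order. Then dim K = 1 and the simplices of K are:

  0-simplices (7): [0], [1], [2], [3], [4], [5], [6]
  1-simplices (9): [0,4], [0,5], [1,2], [1,4], [2,4], [3,4], [3,6], [4,5], [4,6]

so the chain groups are C_0 ≅ Z^7, C_1 ≅ Z^9.

∂_1: C_1 → C_0 sends each edge [p,q] (with p < q) to q − p. For instance
  ∂[3,4] = [4] − [3].
The 7×9 boundary matrix has rank 6 and Smith normal form diag(1,1,1,1,1,1).

From H_k ≅ ker(∂_k) / im(∂_{k+1}) we obtain:

  H_0: rank C_0 − rank ∂_1 = 7 − 6 = 1, and the invariant factors of ∂_1 are all 1, so H_0 = Z.
  H_1: rank ker ∂_1 − rank ∂_2 = (9 − 6) − 0 = 3, and there is no ∂_2, so H_1 = Z^3.

As a check, the Euler characteristic is 7 − 9 = -2, which agrees with 1 − 3 = -2.

H_0 ≅ Z,  H_1 ≅ Z^3.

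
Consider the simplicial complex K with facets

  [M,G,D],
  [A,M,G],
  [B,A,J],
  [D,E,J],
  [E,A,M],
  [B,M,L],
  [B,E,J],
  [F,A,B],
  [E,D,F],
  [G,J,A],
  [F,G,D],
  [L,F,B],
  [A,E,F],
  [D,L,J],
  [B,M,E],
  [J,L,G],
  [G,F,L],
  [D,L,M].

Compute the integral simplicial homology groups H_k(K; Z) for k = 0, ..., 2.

H_0 ≅ Z,  H_1 ≅ Z ⊕ Z_2,  H_2 = 0.

We work with the vertex ordering A < B < D < E < F < G < J < L < M. The simplices of K, each written with vertices in increasing order, are:

  0-simplices (9): A, B, D, E, F, G, J, L, M
  1-simplices (27): AB, AE, AF, AG, AJ, AM, BE, BF, BJ, BL, BM, DE, DF, DG, DJ, DL, DM, EF, EJ, EM, FG, FL, GJ, GL, GM, JL, LM
  2-simplices (18): ABF, ABJ, AEF, AEM, AGJ, AGM, BEJ, BEM, BFL, BLM, DEF, DEJ, DFG, DGM, DJL, DLM, FGL, GJL

Hence C_0 ≅ Z^9, C_1 ≅ Z^27, C_2 ≅ Z^18.

∂_1: C_1 → C_0 is given by ∂[p,q] = [q] − [p].
The resulting 9×27 matrix has rank 8, and its Smith normal form has invariant factors (1,1,1,1,1,1,1,1).

The boundary map ∂_2: C_2 → C_1 acts by ∂[p,q,r] = [q,r] − [p,r] + [p,q]. For instance
  ∂AGM = GM − AM + AG,
  ∂DLM = LM − DM + DL.
The 27×18 boundary matrix has rank 18 and Smith normal form diag(1,1,1,1,1,1,1,1,1,1,1,1,1,1,1,1,1,2).

Now H_k = ker ∂_k / im ∂_{k+1}, so:

  H_0: rank C_0 − rank ∂_1 = 9 − 8 = 1, and the invariant factors of ∂_1 are all 1, so H_0 = Z.
  H_1: rank ker ∂_1 − rank ∂_2 = (27 − 8) − 18 = 1, and ∂_2 has invariant factor 2 > 1, so H_1 = Z ⊕ Z_2.
  H_2: rank ker ∂_2 − rank ∂_3 = (18 − 18) − 0 = 0, and there is no ∂_3, so H_2 = 0.

(K is a triangulation of the Klein bottle.)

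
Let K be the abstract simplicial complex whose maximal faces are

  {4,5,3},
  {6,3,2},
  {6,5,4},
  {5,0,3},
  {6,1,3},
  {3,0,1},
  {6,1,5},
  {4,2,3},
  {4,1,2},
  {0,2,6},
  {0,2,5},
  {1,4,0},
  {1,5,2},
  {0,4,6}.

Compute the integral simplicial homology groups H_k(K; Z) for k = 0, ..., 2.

K has 7 vertices, 21 edges, 14 triangles.
rank ∂_0 = 0, rank ∂_1 = 6 ⇒ b_0 = 7 − 0 − 6 = 1; all invariant factors of ∂_1 are 1 so no torsion. So H_0 = Z.
rank ∂_1 = 6, rank ∂_2 = 13 ⇒ b_1 = 21 − 6 − 13 = 2; all invariant factors of ∂_2 are 1 so no torsion. So H_1 = Z^2.
rank ∂_2 = 13, rank ∂_3 = 0 ⇒ b_2 = 14 − 13 − 0 = 1. So H_2 = Z.

H_0 = Z,  H_1 = Z^2,  H_2 = Z.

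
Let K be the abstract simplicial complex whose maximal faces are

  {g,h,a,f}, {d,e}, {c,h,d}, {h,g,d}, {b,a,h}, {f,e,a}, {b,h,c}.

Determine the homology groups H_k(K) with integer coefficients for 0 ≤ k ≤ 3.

H_0 ≅ Z,  H_1 ≅ Z,  H_2 = 0,  H_3 = 0.

Order the vertices as a < b < c < d < e < f < g < h. Listing each simplex with vertices in this order, K has dimension 3 with simplices:

  0-simplices (8): a, b, c, d, e, f, g, h
  1-simplices (16): ab, ae, af, ag, ah, bc, bh, cd, ch, de, dg, dh, ef, fg, fh, gh
  2-simplices (9): abh, aef, afg, afh, agh, bch, cdh, dgh, fgh
  3-simplices (1): afgh

Hence C_0 ≅ Z^8, C_1 ≅ Z^16, C_2 ≅ Z^9, C_3 ≅ Z^1.

The boundary map ∂_1: C_1 → C_0 is given by ∂[p,q] = [q] − [p]. For instance
  ∂bc = c − b.
This gives a 8×16 integer matrix of rank 7; reducing to Smith normal form yields diagonal entries (1,1,1,1,1,1,1).

∂_2: C_2 → C_1 acts by ∂[p,q,r] = [q,r] − [p,r] + [p,q]. For instance
  ∂agh = gh − ah + ag,
  ∂afg = fg − ag + af.
The resulting 16×9 matrix has rank 8, and its Smith normal form has invariant factors (1,1,1,1,1,1,1,1).

Boundary ∂_3: C_3 → C_2 sends each 3-simplex σ to the alternating sum Σ_i (−1)^i (σ with its i-th vertex removed). For instance
  ∂afgh = fgh − agh + afh − afg.
The 9×1 boundary matrix has rank 1 and Smith normal form diag(1).

Now H_k = ker ∂_k / im ∂_{k+1}, so:

  H_0: rank C_0 − rank ∂_1 = 8 − 7 = 1, and the invariant factors of ∂_1 are all 1, so H_0 ≅ Z.
  H_1: rank ker ∂_1 − rank ∂_2 = (16 − 7) − 8 = 1, and the invariant factors of ∂_2 are all 1, so H_1 ≅ Z.
  H_2: rank ker ∂_2 − rank ∂_3 = (9 − 8) − 1 = 0, and the invariant factors of ∂_3 are all 1, so H_2 ≅ 0.
  H_3: rank ker ∂_3 − rank ∂_4 = (1 − 1) − 0 = 0, and there is no ∂_4, so H_3 ≅ 0.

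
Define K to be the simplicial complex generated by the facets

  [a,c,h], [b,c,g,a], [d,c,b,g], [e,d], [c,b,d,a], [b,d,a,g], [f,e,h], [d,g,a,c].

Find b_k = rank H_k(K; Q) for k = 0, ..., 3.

We work with the vertex ordering a < b < c < d < e < f < g < h. The simplices of K, each written with vertices in increasing order, are:

  0-simplices (8): a, b, c, d, e, f, g, h
  1-simplices (16): ab, ac, ad, ag, ah, bc, bd, bg, cd, cg, ch, de, dg, ef, eh, fh
  2-simplices (12): abc, abd, abg, acd, acg, ach, adg, bcd, bcg, bdg, cdg, efh
  3-simplices (5): abcd, abcg, abdg, acdg, bcdg

Hence C_0 ≅ Z^8, C_1 ≅ Z^16, C_2 ≅ Z^12, C_3 ≅ Z^5.

The boundary map ∂_1: C_1 → C_0 sends each edge [p,q] (with p < q) to q − p.
The 8×16 boundary matrix has rank 7 and Smith normal form diag(1,1,1,1,1,1,1).

The boundary map ∂_2: C_2 → C_1 acts by ∂[p,q,r] = [q,r] − [p,r] + [p,q]. For instance
  ∂abd = bd − ad + ab,
  ∂efh = fh − eh + ef.
As a 16×12 matrix over Z this has rank 8, with invariant factors (1,1,1,1,1,1,1,1).

Boundary ∂_3: C_3 → C_2 sends each 3-simplex σ to the alternating sum Σ_i (−1)^i (σ with its i-th vertex removed). For instance
  ∂abdg = bdg − adg + abg − abd,
  ∂abcd = bcd − acd + abd − abc.
As a 12×5 matrix over Z this has rank 4, with invariant factors (1,1,1,1).

Computing H_k = (kernel of ∂_k) / (image of ∂_{k+1}):

  H_0: rank C_0 − rank ∂_1 = 8 − 7 = 1, and the invariant factors of ∂_1 are all 1, so H_0 = Z.
  H_1: rank ker ∂_1 − rank ∂_2 = (16 − 7) − 8 = 1, and the invariant factors of ∂_2 are all 1, so H_1 = Z.
  H_2: rank ker ∂_2 − rank ∂_3 = (12 − 8) − 4 = 0, and the invariant factors of ∂_3 are all 1, so H_2 = 0.
  H_3: rank ker ∂_3 − rank ∂_4 = (5 − 4) − 0 = 1, and there is no ∂_4, so H_3 = Z.

Hence the Betti numbers are b_0 = 1, b_1 = 1, b_2 = 0, b_3 = 1.

b_0 = 1, b_1 = 1, b_2 = 0, b_3 = 1.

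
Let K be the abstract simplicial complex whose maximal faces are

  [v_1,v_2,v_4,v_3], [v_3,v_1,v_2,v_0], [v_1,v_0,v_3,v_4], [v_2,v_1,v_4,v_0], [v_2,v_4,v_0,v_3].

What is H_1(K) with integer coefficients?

Order the vertices as v_0 < v_1 < v_2 < v_3 < v_4. Listing each simplex with vertices in this order, K has dimension 3 with simplices:

  0-simplices (5): [v_0], [v_1], [v_2], [v_3], [v_4]
  1-simplices (10): [v_0,v_1], [v_0,v_2], [v_0,v_3], [v_0,v_4], [v_1,v_2], [v_1,v_3], [v_1,v_4], [v_2,v_3], [v_2,v_4], [v_3,v_4]
  2-simplices (10): [v_0,v_1,v_2], [v_0,v_1,v_3], [v_0,v_1,v_4], [v_0,v_2,v_3], [v_0,v_2,v_4], [v_0,v_3,v_4], [v_1,v_2,v_3], [v_1,v_2,v_4], [v_1,v_3,v_4], [v_2,v_3,v_4]
  3-simplices (5): [v_0,v_1,v_2,v_3], [v_0,v_1,v_2,v_4], [v_0,v_1,v_3,v_4], [v_0,v_2,v_3,v_4], [v_1,v_2,v_3,v_4]

so the chain groups are C_0 ≅ Z^5, C_1 ≅ Z^10, C_2 ≅ Z^10, C_3 ≅ Z^5.

Boundary ∂_1: C_1 → C_0 sends each edge [p,q] (with p < q) to q − p.
This gives a 5×10 integer matrix of rank 4; reducing to Smith normal form yields diagonal entries (1,1,1,1).

The boundary map ∂_2: C_2 → C_1 maps a triangle to the signed sum of its edges. For instance
  ∂[v_0,v_1,v_2] = [v_1,v_2] − [v_0,v_2] + [v_0,v_1],
  ∂[v_0,v_1,v_4] = [v_1,v_4] − [v_0,v_4] + [v_0,v_1].
The 10×10 boundary matrix has rank 6 and Smith normal form diag(1,1,1,1,1,1).

Boundary ∂_3: C_3 → C_2 sends each 3-simplex σ to the alternating sum Σ_i (−1)^i (σ with its i-th vertex removed). For instance
  ∂[v_0,v_2,v_3,v_4] = [v_2,v_3,v_4] − [v_0,v_3,v_4] + [v_0,v_2,v_4] − [v_0,v_2,v_3],
  ∂[v_0,v_1,v_3,v_4] = [v_1,v_3,v_4] − [v_0,v_3,v_4] + [v_0,v_1,v_4] − [v_0,v_1,v_3].
The 10×5 boundary matrix has rank 4 and Smith normal form diag(1,1,1,1).

Now H_k = ker ∂_k / im ∂_{k+1}, so:

  H_1: rank ker ∂_1 − rank ∂_2 = (10 − 4) − 6 = 0, and the invariant factors of ∂_2 are all 1, so H_1 = 0.

H_1 ≅ 0.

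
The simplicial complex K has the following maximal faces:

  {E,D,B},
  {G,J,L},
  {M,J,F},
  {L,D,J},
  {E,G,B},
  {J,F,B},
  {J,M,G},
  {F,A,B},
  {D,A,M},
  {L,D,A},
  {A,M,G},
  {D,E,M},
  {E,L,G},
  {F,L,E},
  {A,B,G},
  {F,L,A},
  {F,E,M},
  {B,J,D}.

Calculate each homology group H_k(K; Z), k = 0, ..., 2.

H_0 = Z,  H_1 = Z^2,  H_2 = Z.

K has 9 vertices, 27 edges, 18 triangles.
rank ∂_0 = 0, rank ∂_1 = 8 ⇒ b_0 = 9 − 0 − 8 = 1; all invariant factors of ∂_1 are 1 so no torsion. So H_0 = Z.
rank ∂_1 = 8, rank ∂_2 = 17 ⇒ b_1 = 27 − 8 − 17 = 2; all invariant factors of ∂_2 are 1 so no torsion. So H_1 = Z^2.
rank ∂_2 = 17, rank ∂_3 = 0 ⇒ b_2 = 18 − 17 − 0 = 1. So H_2 = Z.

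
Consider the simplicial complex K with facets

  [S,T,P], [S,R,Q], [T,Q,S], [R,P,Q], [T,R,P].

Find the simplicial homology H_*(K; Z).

We work with the vertex ordering P < Q < R < S < T. The simplices of K, each written with vertices in increasing order, are:

  0-simplices (5): P, Q, R, S, T
  1-simplices (10): PQ, PR, PS, PT, QR, QS, QT, RS, RT, ST
  2-simplices (5): PQR, PRT, PST, QRS, QST

giving chain groups C_0 ≅ Z^5, C_1 ≅ Z^10, C_2 ≅ Z^5.

Boundary ∂_1: C_1 → C_0 maps an edge to its endpoints' difference, ∂[p,q] = q − p. For instance
  ∂PQ = Q − P.
The 5×10 boundary matrix has rank 4 and Smith normal form diag(1,1,1,1).

Boundary ∂_2: C_2 → C_1 sends each 2-simplex [p,q,r] to [q,r] − [p,r] + [p,q]. For instance
  ∂PST = ST − PT + PS,
  ∂PQR = QR − PR + PQ.
As a 10×5 matrix over Z this has rank 5, with invariant factors (1,1,1,1,1).

From H_k ≅ ker(∂_k) / im(∂_{k+1}) we obtain:

  H_0: rank C_0 − rank ∂_1 = 5 − 4 = 1, and the invariant factors of ∂_1 are all 1, so H_0 = Z.
  H_1: rank ker ∂_1 − rank ∂_2 = (10 − 4) − 5 = 1, and the invariant factors of ∂_2 are all 1, so H_1 = Z.
  H_2: rank ker ∂_2 − rank ∂_3 = (5 − 5) − 0 = 0, and there is no ∂_3, so H_2 = 0.

H_0 = Z,  H_1 = Z,  H_2 = 0.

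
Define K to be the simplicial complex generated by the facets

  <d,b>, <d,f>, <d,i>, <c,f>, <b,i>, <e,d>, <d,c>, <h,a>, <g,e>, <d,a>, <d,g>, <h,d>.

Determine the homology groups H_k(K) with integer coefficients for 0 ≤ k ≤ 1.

Fix the vertex order a < b < c < d < e < f < g < h < i and write every simplex with vertices in increasing order. Then dim K = 1 and the simplices of K are:

  0-simplices (9): a, b, c, d, e, f, g, h, i
  1-simplices (12): ad, ah, bd, bi, cd, cf, de, df, dg, dh, di, eg

Hence C_0 ≅ Z^9, C_1 ≅ Z^12.

The boundary map ∂_1: C_1 → C_0 maps an edge to its endpoints' difference, ∂[p,q] = q − p. For instance
  ∂dh = h − d.
The resulting 9×12 matrix has rank 8, and its Smith normal form has invariant factors (1,1,1,1,1,1,1,1).

Now H_k = ker ∂_k / im ∂_{k+1}, so:

  H_0: rank C_0 − rank ∂_1 = 9 − 8 = 1, and the invariant factors of ∂_1 are all 1, so H_0 = Z.
  H_1: rank ker ∂_1 − rank ∂_2 = (12 − 8) − 0 = 4, and there is no ∂_2, so H_1 = Z^4.

H_0 = Z,  H_1 = Z^4.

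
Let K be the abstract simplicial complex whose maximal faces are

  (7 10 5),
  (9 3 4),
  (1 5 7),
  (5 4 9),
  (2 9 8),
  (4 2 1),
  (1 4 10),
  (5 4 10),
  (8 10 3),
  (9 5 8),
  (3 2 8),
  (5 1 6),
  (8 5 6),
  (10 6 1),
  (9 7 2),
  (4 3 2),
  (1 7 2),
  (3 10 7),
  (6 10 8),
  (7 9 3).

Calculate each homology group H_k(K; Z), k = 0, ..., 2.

H_0 = Z,  H_1 = Z ⊕ Z_2,  H_2 = 0.

We work with the vertex ordering 1 < 2 < 3 < 4 < 5 < 6 < 7 < 8 < 9 < 10. The simplices of K, each written with vertices in increasing order, are:

  0-simplices (10): [1], [2], [3], [4], [5], [6], [7], [8], [9], [10]
  1-simplices (30): (30 of them)
  2-simplices (20): (20 of them)

Hence C_0 ≅ Z^10, C_1 ≅ Z^30, C_2 ≅ Z^20.

∂_1: C_1 → C_0 sends each edge [p,q] (with p < q) to q − p. For instance
  ∂[5,10] = [10] − [5].
As a 10×30 matrix over Z this has rank 9, with invariant factors (1,1,1,1,1,1,1,1,1).

∂_2: C_2 → C_1 maps a triangle to the signed sum of its edges. For instance
  ∂[1,2,7] = [2,7] − [1,7] + [1,2],
  ∂[5,6,8] = [6,8] − [5,8] + [5,6].
This gives a 30×20 integer matrix of rank 20; reducing to Smith normal form yields diagonal entries (1,1,1,1,1,1,1,1,1,1,1,1,1,1,1,1,1,1,1,2).

Now H_k = ker ∂_k / im ∂_{k+1}, so:

  H_0: rank C_0 − rank ∂_1 = 10 − 9 = 1, and the invariant factors of ∂_1 are all 1, so H_0 = Z.
  H_1: rank ker ∂_1 − rank ∂_2 = (30 − 9) − 20 = 1, and ∂_2 has invariant factor 2 > 1, so H_1 = Z ⊕ Z_2.
  H_2: rank ker ∂_2 − rank ∂_3 = (20 − 20) − 0 = 0, and there is no ∂_3, so H_2 = 0.

As a check, the Euler characteristic is 10 − 30 + 20 = 0, which agrees with 1 − 1 + 0 = 0.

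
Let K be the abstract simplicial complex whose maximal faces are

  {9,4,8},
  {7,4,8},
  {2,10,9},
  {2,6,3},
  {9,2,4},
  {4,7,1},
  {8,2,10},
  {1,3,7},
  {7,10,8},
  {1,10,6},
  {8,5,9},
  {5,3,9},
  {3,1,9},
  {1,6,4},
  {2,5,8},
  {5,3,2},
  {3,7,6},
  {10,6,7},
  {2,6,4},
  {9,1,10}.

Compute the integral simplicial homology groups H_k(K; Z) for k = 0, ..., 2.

Order the vertices as 1 < 2 < 3 < 4 < 5 < 6 < 7 < 8 < 9 < 10. Listing each simplex with vertices in this order, K has dimension 2 with simplices:

  0-simplices (10): [1], [2], [3], [4], [5], [6], [7], [8], [9], [10]
  1-simplices (30): (30 of them)
  2-simplices (20): (20 of them)

Hence C_0 ≅ Z^10, C_1 ≅ Z^30, C_2 ≅ Z^20.

∂_1: C_1 → C_0 is given by ∂[p,q] = [q] − [p]. For instance
  ∂[3,5] = [5] − [3].
This gives a 10×30 integer matrix of rank 9; reducing to Smith normal form yields diagonal entries (1,1,1,1,1,1,1,1,1).

Boundary ∂_2: C_2 → C_1 sends each 2-simplex [p,q,r] to [q,r] − [p,r] + [p,q]. For instance
  ∂[2,4,9] = [4,9] − [2,9] + [2,4],
  ∂[1,3,9] = [3,9] − [1,9] + [1,3].
This gives a 30×20 integer matrix of rank 20; reducing to Smith normal form yields diagonal entries (1,1,1,1,1,1,1,1,1,1,1,1,1,1,1,1,1,1,1,2).

From H_k ≅ ker(∂_k) / im(∂_{k+1}) we obtain:

  H_0: rank C_0 − rank ∂_1 = 10 − 9 = 1, and the invariant factors of ∂_1 are all 1, so H_0 ≅ Z.
  H_1: rank ker ∂_1 − rank ∂_2 = (30 − 9) − 20 = 1, and ∂_2 has invariant factor 2 > 1, so H_1 ≅ Z ⊕ Z_2.
  H_2: rank ker ∂_2 − rank ∂_3 = (20 − 20) − 0 = 0, and there is no ∂_3, so H_2 ≅ 0.

(K is a triangulation of the Klein bottle.)

H_0 = Z,  H_1 = Z ⊕ Z_2,  H_2 = 0.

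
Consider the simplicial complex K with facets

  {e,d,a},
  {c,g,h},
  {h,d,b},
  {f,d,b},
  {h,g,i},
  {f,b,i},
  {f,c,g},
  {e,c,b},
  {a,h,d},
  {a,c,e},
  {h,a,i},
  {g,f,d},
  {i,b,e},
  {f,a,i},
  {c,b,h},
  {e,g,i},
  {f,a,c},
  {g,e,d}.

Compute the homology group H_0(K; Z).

H_0 ≅ Z.

Fix the vertex order a < b < c < d < e < f < g < h < i and write every simplex with vertices in increasing order. Then dim K = 2 and the simplices of K are:

  0-simplices (9): a, b, c, d, e, f, g, h, i
  1-simplices (27): ac, ad, ae, af, ah, ai, bc, bd, be, bf, bh, bi, ce, cf, cg, ch, de, df, dg, dh, eg, ei, fg, fi, gh, gi, hi
  2-simplices (18): ace, acf, ade, adh, afi, ahi, bce, bch, bdf, bdh, bei, bfi, cfg, cgh, deg, dfg, egi, ghi

so the chain groups are C_0 ≅ Z^9, C_1 ≅ Z^27, C_2 ≅ Z^18.

The boundary map ∂_1: C_1 → C_0 is given by ∂[p,q] = [q] − [p]. For instance
  ∂dh = h − d.
The 9×27 boundary matrix has rank 8 and Smith normal form diag(1,1,1,1,1,1,1,1).

The boundary map ∂_2: C_2 → C_1 maps a triangle to the signed sum of its edges. For instance
  ∂ade = de − ae + ad,
  ∂cfg = fg − cg + cf.
This gives a 27×18 integer matrix of rank 17; reducing to Smith normal form yields diagonal entries (1,1,1,1,1,1,1,1,1,1,1,1,1,1,1,1,1).

From H_k ≅ ker(∂_k) / im(∂_{k+1}) we obtain:

  H_0: rank C_0 − rank ∂_1 = 9 − 8 = 1, and the invariant factors of ∂_1 are all 1, so H_0 ≅ Z.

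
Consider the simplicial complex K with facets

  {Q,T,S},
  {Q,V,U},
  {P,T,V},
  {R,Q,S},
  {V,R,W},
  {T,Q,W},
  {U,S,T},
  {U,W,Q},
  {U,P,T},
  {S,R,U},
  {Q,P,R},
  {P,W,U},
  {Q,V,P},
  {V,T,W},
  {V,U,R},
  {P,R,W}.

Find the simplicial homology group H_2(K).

Take the total order P < Q < R < S < T < U < V < W on the vertex set. Then K (dimension 2) consists of the simplices:

  0-simplices (8): P, Q, R, S, T, U, V, W
  1-simplices (24): PQ, PR, PT, PU, PV, PW, QR, QS, QT, QU, QV, QW, RS, RU, RV, RW, ST, SU, TU, TV, TW, UV, UW, VW
  2-simplices (16): PQR, PQV, PRW, PTU, PTV, PUW, QRS, QST, QTW, QUV, QUW, RSU, RUV, RVW, STU, TVW

so the chain groups are C_0 ≅ Z^8, C_1 ≅ Z^24, C_2 ≅ Z^16.

∂_1: C_1 → C_0 maps an edge to its endpoints' difference, ∂[p,q] = q − p. For instance
  ∂VW = W − V.
The resulting 8×24 matrix has rank 7, and its Smith normal form has invariant factors (1,1,1,1,1,1,1).

Boundary ∂_2: C_2 → C_1 maps a triangle to the signed sum of its edges. For instance
  ∂PQV = QV − PV + PQ,
  ∂PTU = TU − PU + PT.
The 24×16 boundary matrix has rank 15 and Smith normal form diag(1,1,1,1,1,1,1,1,1,1,1,1,1,1,1).

Computing H_k = (kernel of ∂_k) / (image of ∂_{k+1}):

  H_2: rank ker ∂_2 − rank ∂_3 = (16 − 15) − 0 = 1, and there is no ∂_3, so H_2 ≅ Z.

H_2 ≅ Z.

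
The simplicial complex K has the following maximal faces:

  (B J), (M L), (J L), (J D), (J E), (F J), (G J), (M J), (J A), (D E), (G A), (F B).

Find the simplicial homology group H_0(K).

Take the total order A < B < D < E < F < G < J < L < M on the vertex set. Then K (dimension 1) consists of the simplices:

  0-simplices (9): A, B, D, E, F, G, J, L, M
  1-simplices (12): AG, AJ, BF, BJ, DE, DJ, EJ, FJ, GJ, JL, JM, LM

giving chain groups C_0 ≅ Z^9, C_1 ≅ Z^12.

The boundary map ∂_1: C_1 → C_0 maps an edge to its endpoints' difference, ∂[p,q] = q − p. For instance
  ∂BF = F − B.
This gives a 9×12 integer matrix of rank 8; reducing to Smith normal form yields diagonal entries (1,1,1,1,1,1,1,1).

Reading off H_k = ker ∂_k / im ∂_{k+1}:

  H_0: rank C_0 − rank ∂_1 = 9 − 8 = 1, and the invariant factors of ∂_1 are all 1, so H_0 = Z.

H_0 = Z.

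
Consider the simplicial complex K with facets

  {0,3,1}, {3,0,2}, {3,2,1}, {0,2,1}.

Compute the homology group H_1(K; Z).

H_1 ≅ 0.

Take the total order 0 < 1 < 2 < 3 on the vertex set. Then K (dimension 2) consists of the simplices:

  0-simplices (4): [0], [1], [2], [3]
  1-simplices (6): [0,1], [0,2], [0,3], [1,2], [1,3], [2,3]
  2-simplices (4): [0,1,2], [0,1,3], [0,2,3], [1,2,3]

so the chain groups are C_0 ≅ Z^4, C_1 ≅ Z^6, C_2 ≅ Z^4.

∂_1: C_1 → C_0 maps an edge to its endpoints' difference, ∂[p,q] = q − p. For instance
  ∂[1,3] = [3] − [1].
The 4×6 boundary matrix has rank 3 and Smith normal form diag(1,1,1).

The boundary map ∂_2: C_2 → C_1 sends each 2-simplex [p,q,r] to [q,r] − [p,r] + [p,q]. For instance
  ∂[0,1,3] = [1,3] − [0,3] + [0,1],
  ∂[0,2,3] = [2,3] − [0,3] + [0,2].
The resulting 6×4 matrix has rank 3, and its Smith normal form has invariant factors (1,1,1).

Now H_k = ker ∂_k / im ∂_{k+1}, so:

  H_1: rank ker ∂_1 − rank ∂_2 = (6 − 3) − 3 = 0, and the invariant factors of ∂_2 are all 1, so H_1 ≅ 0.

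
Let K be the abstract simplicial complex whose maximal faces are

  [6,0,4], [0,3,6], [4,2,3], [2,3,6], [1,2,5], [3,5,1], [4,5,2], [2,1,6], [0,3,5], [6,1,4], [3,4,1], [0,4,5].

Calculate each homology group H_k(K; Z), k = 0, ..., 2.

We work with the vertex ordering 0 < 1 < 2 < 3 < 4 < 5 < 6. The simplices of K, each written with vertices in increasing order, are:

  0-simplices (7): [0], [1], [2], [3], [4], [5], [6]
  1-simplices (18): [0,3], [0,4], [0,5], [0,6], [1,2], [1,3], [1,4], [1,5], [1,6], [2,3], [2,4], [2,5], [2,6], [3,4], [3,5], [3,6], [4,5], [4,6]
  2-simplices (12): [0,3,5], [0,3,6], [0,4,5], [0,4,6], [1,2,5], [1,2,6], [1,3,4], [1,3,5], [1,4,6], [2,3,4], [2,3,6], [2,4,5]

so the chain groups are C_0 ≅ Z^7, C_1 ≅ Z^18, C_2 ≅ Z^12.

Boundary ∂_1: C_1 → C_0 sends each edge [p,q] (with p < q) to q − p. For instance
  ∂[1,2] = [2] − [1].
This gives a 7×18 integer matrix of rank 6; reducing to Smith normal form yields diagonal entries (1,1,1,1,1,1).

The boundary map ∂_2: C_2 → C_1 maps a triangle to the signed sum of its edges. For instance
  ∂[0,3,5] = [3,5] − [0,5] + [0,3],
  ∂[2,3,4] = [3,4] − [2,4] + [2,3].
As a 18×12 matrix over Z this has rank 12, with invariant factors (1,1,1,1,1,1,1,1,1,1,1,2).

Computing H_k = (kernel of ∂_k) / (image of ∂_{k+1}):

  H_0: rank C_0 − rank ∂_1 = 7 − 6 = 1, and the invariant factors of ∂_1 are all 1, so H_0 = Z.
  H_1: rank ker ∂_1 − rank ∂_2 = (18 − 6) − 12 = 0, and ∂_2 has invariant factor 2 > 1, so H_1 = Z/2.
  H_2: rank ker ∂_2 − rank ∂_3 = (12 − 12) − 0 = 0, and there is no ∂_3, so H_2 = 0.

H_0 ≅ Z,  H_1 ≅ Z/2,  H_2 = 0.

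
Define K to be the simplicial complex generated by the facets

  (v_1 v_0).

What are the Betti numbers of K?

Fix the vertex order v_0 < v_1 and write every simplex with vertices in increasing order. Then dim K = 1 and the simplices of K are:

  0-simplices (2): [v_0], [v_1]
  1-simplices (1): [v_0,v_1]

so the chain groups are C_0 ≅ Z^2, C_1 ≅ Z^1.

The boundary map ∂_1: C_1 → C_0 is given by ∂[p,q] = [q] − [p]. For instance
  ∂[v_0,v_1] = [v_1] − [v_0].
This gives a 2×1 integer matrix of rank 1; reducing to Smith normal form yields diagonal entries (1).

Computing H_k = (kernel of ∂_k) / (image of ∂_{k+1}):

  H_0: rank C_0 − rank ∂_1 = 2 − 1 = 1, and the invariant factors of ∂_1 are all 1, so H_0 ≅ Z.
  H_1: rank ker ∂_1 − rank ∂_2 = (1 − 1) − 0 = 0, and there is no ∂_2, so H_1 ≅ 0.

As a check, the Euler characteristic is 2 − 1 = 1, which agrees with 1 − 0 = 1.

Hence the Betti numbers are b_0 = 1, b_1 = 0.

b_0 = 1, b_1 = 0.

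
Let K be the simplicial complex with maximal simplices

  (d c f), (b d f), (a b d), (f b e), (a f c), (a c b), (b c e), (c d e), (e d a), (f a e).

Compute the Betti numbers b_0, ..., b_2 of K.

Order the vertices as a < b < c < d < e < f. Listing each simplex with vertices in this order, K has dimension 2 with simplices:

  0-simplices (6): a, b, c, d, e, f
  1-simplices (15): ab, ac, ad, ae, af, bc, bd, be, bf, cd, ce, cf, de, df, ef
  2-simplices (10): abc, abd, acf, ade, aef, bce, bdf, bef, cde, cdf

giving chain groups C_0 ≅ Z^6, C_1 ≅ Z^15, C_2 ≅ Z^10.

∂_1: C_1 → C_0 is given by ∂[p,q] = [q] − [p]. For instance
  ∂ab = b − a.
The 6×15 boundary matrix has rank 5 and Smith normal form diag(1,1,1,1,1).

Boundary ∂_2: C_2 → C_1 sends each 2-simplex [p,q,r] to [q,r] − [p,r] + [p,q]. For instance
  ∂aef = ef − af + ae,
  ∂bef = ef − bf + be.
The 15×10 boundary matrix has rank 10 and Smith normal form diag(1,1,1,1,1,1,1,1,1,2).

Computing H_k = (kernel of ∂_k) / (image of ∂_{k+1}):

  H_0: rank C_0 − rank ∂_1 = 6 − 5 = 1, and the invariant factors of ∂_1 are all 1, so H_0 ≅ Z.
  H_1: rank ker ∂_1 − rank ∂_2 = (15 − 5) − 10 = 0, and ∂_2 has invariant factor 2 > 1, so H_1 ≅ Z/2.
  H_2: rank ker ∂_2 − rank ∂_3 = (10 − 10) − 0 = 0, and there is no ∂_3, so H_2 ≅ 0.

Hence the Betti numbers are b_0 = 1, b_1 = 0, b_2 = 0.

b_0 = 1, b_1 = 0, b_2 = 0.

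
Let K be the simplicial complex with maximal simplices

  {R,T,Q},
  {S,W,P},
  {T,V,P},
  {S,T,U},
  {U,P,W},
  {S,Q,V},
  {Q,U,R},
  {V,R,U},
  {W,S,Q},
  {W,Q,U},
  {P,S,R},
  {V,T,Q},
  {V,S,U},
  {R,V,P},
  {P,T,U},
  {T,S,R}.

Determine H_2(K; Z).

H_2 = Z.

Order the vertices as P < Q < R < S < T < U < V < W. Listing each simplex with vertices in this order, K has dimension 2 with simplices:

  0-simplices (8): P, Q, R, S, T, U, V, W
  1-simplices (24): PR, PS, PT, PU, PV, PW, QR, QS, QT, QU, QV, QW, RS, RT, RU, RV, ST, SU, SV, SW, TU, TV, UV, UW
  2-simplices (16): PRS, PRV, PSW, PTU, PTV, PUW, QRT, QRU, QSV, QSW, QTV, QUW, RST, RUV, STU, SUV

Hence C_0 ≅ Z^8, C_1 ≅ Z^24, C_2 ≅ Z^16.

The boundary map ∂_1: C_1 → C_0 sends each edge [p,q] (with p < q) to q − p. For instance
  ∂SW = W − S.
The resulting 8×24 matrix has rank 7, and its Smith normal form has invariant factors (1,1,1,1,1,1,1).

Boundary ∂_2: C_2 → C_1 maps a triangle to the signed sum of its edges. For instance
  ∂QRU = RU − QU + QR,
  ∂PUW = UW − PW + PU.
This gives a 24×16 integer matrix of rank 15; reducing to Smith normal form yields diagonal entries (1,1,1,1,1,1,1,1,1,1,1,1,1,1,1).

Reading off H_k = ker ∂_k / im ∂_{k+1}:

  H_2: rank ker ∂_2 − rank ∂_3 = (16 − 15) − 0 = 1, and there is no ∂_3, so H_2 = Z.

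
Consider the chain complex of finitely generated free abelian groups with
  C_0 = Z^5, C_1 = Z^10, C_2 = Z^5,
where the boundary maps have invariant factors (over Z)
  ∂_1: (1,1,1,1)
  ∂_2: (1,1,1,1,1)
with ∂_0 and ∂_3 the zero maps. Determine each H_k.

H_0: b_0 = 5 − 0 − 4 = 1; torsion from ∂_1 factors > 1: none. So H_0 ≅ Z.
H_1: b_1 = 10 − 4 − 5 = 1; torsion from ∂_2 factors > 1: none. So H_1 ≅ Z.
H_2: b_2 = 5 − 5 − 0 = 0; torsion from ∂_3 factors > 1: none. So H_2 ≅ 0.

H_0 ≅ Z,  H_1 ≅ Z,  H_2 = 0.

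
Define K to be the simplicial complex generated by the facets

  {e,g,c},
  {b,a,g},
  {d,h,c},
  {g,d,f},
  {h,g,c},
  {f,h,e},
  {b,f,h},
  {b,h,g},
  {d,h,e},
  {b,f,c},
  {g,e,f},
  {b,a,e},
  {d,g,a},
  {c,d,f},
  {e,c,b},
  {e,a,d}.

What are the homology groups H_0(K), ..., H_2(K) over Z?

H_0 ≅ Z,  H_1 ≅ Z^2,  H_2 ≅ Z.

Take the total order a < b < c < d < e < f < g < h on the vertex set. Then K (dimension 2) consists of the simplices:

  0-simplices (8): a, b, c, d, e, f, g, h
  1-simplices (24): ab, ad, ae, ag, bc, be, bf, bg, bh, cd, ce, cf, cg, ch, de, df, dg, dh, ef, eg, eh, fg, fh, gh
  2-simplices (16): abe, abg, ade, adg, bce, bcf, bfh, bgh, cdf, cdh, ceg, cgh, deh, dfg, efg, efh

so the chain groups are C_0 ≅ Z^8, C_1 ≅ Z^24, C_2 ≅ Z^16.

The boundary map ∂_1: C_1 → C_0 maps an edge to its endpoints' difference, ∂[p,q] = q − p. For instance
  ∂gh = h − g.
As a 8×24 matrix over Z this has rank 7, with invariant factors (1,1,1,1,1,1,1).

The boundary map ∂_2: C_2 → C_1 acts by ∂[p,q,r] = [q,r] − [p,r] + [p,q]. For instance
  ∂efg = fg − eg + ef,
  ∂bgh = gh − bh + bg.
The 24×16 boundary matrix has rank 15 and Smith normal form diag(1,1,1,1,1,1,1,1,1,1,1,1,1,1,1).

From H_k ≅ ker(∂_k) / im(∂_{k+1}) we obtain:

  H_0: rank C_0 − rank ∂_1 = 8 − 7 = 1, and the invariant factors of ∂_1 are all 1, so H_0 ≅ Z.
  H_1: rank ker ∂_1 − rank ∂_2 = (24 − 7) − 15 = 2, and the invariant factors of ∂_2 are all 1, so H_1 ≅ Z^2.
  H_2: rank ker ∂_2 − rank ∂_3 = (16 − 15) − 0 = 1, and there is no ∂_3, so H_2 ≅ Z.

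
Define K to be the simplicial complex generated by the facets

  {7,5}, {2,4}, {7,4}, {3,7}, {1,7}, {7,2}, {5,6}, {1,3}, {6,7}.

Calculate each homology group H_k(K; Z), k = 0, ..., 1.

H_0 ≅ Z,  H_1 ≅ Z^3.

We work with the vertex ordering 1 < 2 < 3 < 4 < 5 < 6 < 7. The simplices of K, each written with vertices in increasing order, are:

  0-simplices (7): [1], [2], [3], [4], [5], [6], [7]
  1-simplices (9): [1,3], [1,7], [2,4], [2,7], [3,7], [4,7], [5,6], [5,7], [6,7]

giving chain groups C_0 ≅ Z^7, C_1 ≅ Z^9.

∂_1: C_1 → C_0 is given by ∂[p,q] = [q] − [p].
As a 7×9 matrix over Z this has rank 6, with invariant factors (1,1,1,1,1,1).

From H_k ≅ ker(∂_k) / im(∂_{k+1}) we obtain:

  H_0: rank C_0 − rank ∂_1 = 7 − 6 = 1, and the invariant factors of ∂_1 are all 1, so H_0 = Z.
  H_1: rank ker ∂_1 − rank ∂_2 = (9 − 6) − 0 = 3, and there is no ∂_2, so H_1 = Z^3.

As a check, the Euler characteristic is 7 − 9 = -2, which agrees with 1 − 3 = -2.
(K is a triangulation of a wedge of 3 circles.)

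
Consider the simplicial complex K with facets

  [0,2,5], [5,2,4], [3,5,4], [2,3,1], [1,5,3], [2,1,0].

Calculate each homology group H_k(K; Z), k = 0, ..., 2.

H_0 = Z,  H_1 = Z,  H_2 = 0.

K has 6 vertices, 12 edges, 6 triangles.
rank ∂_0 = 0, rank ∂_1 = 5 ⇒ b_0 = 6 − 0 − 5 = 1; all invariant factors of ∂_1 are 1 so no torsion. So H_0 ≅ Z.
rank ∂_1 = 5, rank ∂_2 = 6 ⇒ b_1 = 12 − 5 − 6 = 1; all invariant factors of ∂_2 are 1 so no torsion. So H_1 ≅ Z.
rank ∂_2 = 6, rank ∂_3 = 0 ⇒ b_2 = 6 − 6 − 0 = 0. So H_2 ≅ 0.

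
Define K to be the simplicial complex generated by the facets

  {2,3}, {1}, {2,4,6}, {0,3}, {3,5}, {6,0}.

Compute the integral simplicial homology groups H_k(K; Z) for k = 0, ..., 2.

Take the total order 0 < 1 < 2 < 3 < 4 < 5 < 6 on the vertex set. Then K (dimension 2) consists of the simplices:

  0-simplices (7): [0], [1], [2], [3], [4], [5], [6]
  1-simplices (7): [0,3], [0,6], [2,3], [2,4], [2,6], [3,5], [4,6]
  2-simplices (1): [2,4,6]

so the chain groups are C_0 ≅ Z^7, C_1 ≅ Z^7, C_2 ≅ Z^1.

∂_1: C_1 → C_0 maps an edge to its endpoints' difference, ∂[p,q] = q − p. For instance
  ∂[0,3] = [3] − [0].
The resulting 7×7 matrix has rank 5, and its Smith normal form has invariant factors (1,1,1,1,1).

Boundary ∂_2: C_2 → C_1 acts by ∂[p,q,r] = [q,r] − [p,r] + [p,q]. For instance
  ∂[2,4,6] = [4,6] − [2,6] + [2,4].
The 7×1 boundary matrix has rank 1 and Smith normal form diag(1).

From H_k ≅ ker(∂_k) / im(∂_{k+1}) we obtain:

  H_0: rank C_0 − rank ∂_1 = 7 − 5 = 2, and the invariant factors of ∂_1 are all 1, so H_0 ≅ Z^2.
  H_1: rank ker ∂_1 − rank ∂_2 = (7 − 5) − 1 = 1, and the invariant factors of ∂_2 are all 1, so H_1 ≅ Z.
  H_2: rank ker ∂_2 − rank ∂_3 = (1 − 1) − 0 = 0, and there is no ∂_3, so H_2 ≅ 0.

As a check, the Euler characteristic is 7 − 7 + 1 = 1, which agrees with 2 − 1 + 0 = 1.

H_0 ≅ Z^2,  H_1 ≅ Z,  H_2 = 0.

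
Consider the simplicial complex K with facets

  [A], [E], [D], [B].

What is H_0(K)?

H_0 ≅ Z^4.

K has 4 vertices.
rank ∂_0 = 0, rank ∂_1 = 0 ⇒ b_0 = 4 − 0 − 0 = 4. So H_0 ≅ Z^4.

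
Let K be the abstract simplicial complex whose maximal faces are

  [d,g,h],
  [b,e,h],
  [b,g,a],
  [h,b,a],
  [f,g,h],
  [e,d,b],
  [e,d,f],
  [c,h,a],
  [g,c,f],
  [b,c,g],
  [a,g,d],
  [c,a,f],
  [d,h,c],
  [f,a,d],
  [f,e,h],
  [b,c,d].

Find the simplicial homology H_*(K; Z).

Order the vertices as a < b < c < d < e < f < g < h. Listing each simplex with vertices in this order, K has dimension 2 with simplices:

  0-simplices (8): a, b, c, d, e, f, g, h
  1-simplices (24): ab, ac, ad, af, ag, ah, bc, bd, be, bg, bh, cd, cf, cg, ch, de, df, dg, dh, ef, eh, fg, fh, gh
  2-simplices (16): abg, abh, acf, ach, adf, adg, bcd, bcg, bde, beh, cdh, cfg, def, dgh, efh, fgh

so the chain groups are C_0 ≅ Z^8, C_1 ≅ Z^24, C_2 ≅ Z^16.

∂_1: C_1 → C_0 sends each edge [p,q] (with p < q) to q − p.
The 8×24 boundary matrix has rank 7 and Smith normal form diag(1,1,1,1,1,1,1).

∂_2: C_2 → C_1 maps a triangle to the signed sum of its edges. For instance
  ∂cdh = dh − ch + cd,
  ∂efh = fh − eh + ef.
This gives a 24×16 integer matrix of rank 15; reducing to Smith normal form yields diagonal entries (1,1,1,1,1,1,1,1,1,1,1,1,1,1,1).

Computing H_k = (kernel of ∂_k) / (image of ∂_{k+1}):

  H_0: rank C_0 − rank ∂_1 = 8 − 7 = 1, and the invariant factors of ∂_1 are all 1, so H_0 = Z.
  H_1: rank ker ∂_1 − rank ∂_2 = (24 − 7) − 15 = 2, and the invariant factors of ∂_2 are all 1, so H_1 = Z^2.
  H_2: rank ker ∂_2 − rank ∂_3 = (16 − 15) − 0 = 1, and there is no ∂_3, so H_2 = Z.

As a check, the Euler characteristic is 8 − 24 + 16 = 0, which agrees with 1 − 2 + 1 = 0.

H_0 ≅ Z,  H_1 ≅ Z^2,  H_2 ≅ Z.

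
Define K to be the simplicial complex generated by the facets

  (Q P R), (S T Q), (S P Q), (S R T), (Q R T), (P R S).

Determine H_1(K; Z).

Order the vertices as P < Q < R < S < T. Listing each simplex with vertices in this order, K has dimension 2 with simplices:

  0-simplices (5): P, Q, R, S, T
  1-simplices (9): PQ, PR, PS, QR, QS, QT, RS, RT, ST
  2-simplices (6): PQR, PQS, PRS, QRT, QST, RST

Hence C_0 ≅ Z^5, C_1 ≅ Z^9, C_2 ≅ Z^6.

∂_1: C_1 → C_0 is given by ∂[p,q] = [q] − [p].
The 5×9 boundary matrix has rank 4 and Smith normal form diag(1,1,1,1).

∂_2: C_2 → C_1 sends each 2-simplex [p,q,r] to [q,r] − [p,r] + [p,q]. For instance
  ∂RST = ST − RT + RS,
  ∂PRS = RS − PS + PR.
As a 9×6 matrix over Z this has rank 5, with invariant factors (1,1,1,1,1).

Reading off H_k = ker ∂_k / im ∂_{k+1}:

  H_1: rank ker ∂_1 − rank ∂_2 = (9 − 4) − 5 = 0, and the invariant factors of ∂_2 are all 1, so H_1 ≅ 0.

H_1 ≅ 0.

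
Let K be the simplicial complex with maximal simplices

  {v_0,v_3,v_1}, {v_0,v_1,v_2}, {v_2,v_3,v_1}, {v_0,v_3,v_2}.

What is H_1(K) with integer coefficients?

H_1 = 0.

Fix the vertex order v_0 < v_1 < v_2 < v_3 and write every simplex with vertices in increasing order. Then dim K = 2 and the simplices of K are:

  0-simplices (4): [v_0], [v_1], [v_2], [v_3]
  1-simplices (6): [v_0,v_1], [v_0,v_2], [v_0,v_3], [v_1,v_2], [v_1,v_3], [v_2,v_3]
  2-simplices (4): [v_0,v_1,v_2], [v_0,v_1,v_3], [v_0,v_2,v_3], [v_1,v_2,v_3]

giving chain groups C_0 ≅ Z^4, C_1 ≅ Z^6, C_2 ≅ Z^4.

The boundary map ∂_1: C_1 → C_0 maps an edge to its endpoints' difference, ∂[p,q] = q − p. For instance
  ∂[v_2,v_3] = [v_3] − [v_2].
The resulting 4×6 matrix has rank 3, and its Smith normal form has invariant factors (1,1,1).

The boundary map ∂_2: C_2 → C_1 maps a triangle to the signed sum of its edges. For instance
  ∂[v_1,v_2,v_3] = [v_2,v_3] − [v_1,v_3] + [v_1,v_2],
  ∂[v_0,v_1,v_2] = [v_1,v_2] − [v_0,v_2] + [v_0,v_1].
This gives a 6×4 integer matrix of rank 3; reducing to Smith normal form yields diagonal entries (1,1,1).

Reading off H_k = ker ∂_k / im ∂_{k+1}:

  H_1: rank ker ∂_1 − rank ∂_2 = (6 − 3) − 3 = 0, and the invariant factors of ∂_2 are all 1, so H_1 ≅ 0.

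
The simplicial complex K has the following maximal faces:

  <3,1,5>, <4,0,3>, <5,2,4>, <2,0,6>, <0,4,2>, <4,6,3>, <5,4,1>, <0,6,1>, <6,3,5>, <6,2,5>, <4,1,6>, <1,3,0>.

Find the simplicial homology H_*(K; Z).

H_0 = Z,  H_1 = Z/2Z,  H_2 = 0.

Fix the vertex order 0 < 1 < 2 < 3 < 4 < 5 < 6 and write every simplex with vertices in increasing order. Then dim K = 2 and the simplices of K are:

  0-simplices (7): [0], [1], [2], [3], [4], [5], [6]
  1-simplices (18): [0,1], [0,2], [0,3], [0,4], [0,6], [1,3], [1,4], [1,5], [1,6], [2,4], [2,5], [2,6], [3,4], [3,5], [3,6], [4,5], [4,6], [5,6]
  2-simplices (12): [0,1,3], [0,1,6], [0,2,4], [0,2,6], [0,3,4], [1,3,5], [1,4,5], [1,4,6], [2,4,5], [2,5,6], [3,4,6], [3,5,6]

so the chain groups are C_0 ≅ Z^7, C_1 ≅ Z^18, C_2 ≅ Z^12.

∂_1: C_1 → C_0 maps an edge to its endpoints' difference, ∂[p,q] = q − p.
This gives a 7×18 integer matrix of rank 6; reducing to Smith normal form yields diagonal entries (1,1,1,1,1,1).

∂_2: C_2 → C_1 sends each 2-simplex [p,q,r] to [q,r] − [p,r] + [p,q]. For instance
  ∂[0,1,3] = [1,3] − [0,3] + [0,1],
  ∂[0,3,4] = [3,4] − [0,4] + [0,3].
This gives a 18×12 integer matrix of rank 12; reducing to Smith normal form yields diagonal entries (1,1,1,1,1,1,1,1,1,1,1,2).

Now H_k = ker ∂_k / im ∂_{k+1}, so:

  H_0: rank C_0 − rank ∂_1 = 7 − 6 = 1, and the invariant factors of ∂_1 are all 1, so H_0 = Z.
  H_1: rank ker ∂_1 − rank ∂_2 = (18 − 6) − 12 = 0, and ∂_2 has invariant factor 2 > 1, so H_1 = Z/2Z.
  H_2: rank ker ∂_2 − rank ∂_3 = (12 − 12) − 0 = 0, and there is no ∂_3, so H_2 = 0.

As a check, the Euler characteristic is 7 − 18 + 12 = 1, which agrees with 1 − 0 + 0 = 1.
(K is a triangulation of the real projective plane RP^2.)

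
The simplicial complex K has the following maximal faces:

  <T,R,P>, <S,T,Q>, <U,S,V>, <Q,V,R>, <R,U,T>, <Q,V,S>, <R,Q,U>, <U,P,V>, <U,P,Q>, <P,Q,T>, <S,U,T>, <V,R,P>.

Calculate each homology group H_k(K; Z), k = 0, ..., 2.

H_0 = Z,  H_1 = Z/2,  H_2 = 0.

We work with the vertex ordering P < Q < R < S < T < U < V. The simplices of K, each written with vertices in increasing order, are:

  0-simplices (7): P, Q, R, S, T, U, V
  1-simplices (18): PQ, PR, PT, PU, PV, QR, QS, QT, QU, QV, RT, RU, RV, ST, SU, SV, TU, UV
  2-simplices (12): PQT, PQU, PRT, PRV, PUV, QRU, QRV, QST, QSV, RTU, STU, SUV

Hence C_0 ≅ Z^7, C_1 ≅ Z^18, C_2 ≅ Z^12.

∂_1: C_1 → C_0 is given by ∂[p,q] = [q] − [p]. For instance
  ∂QS = S − Q.
As a 7×18 matrix over Z this has rank 6, with invariant factors (1,1,1,1,1,1).

∂_2: C_2 → C_1 maps a triangle to the signed sum of its edges. For instance
  ∂QRU = RU − QU + QR,
  ∂QST = ST − QT + QS.
As a 18×12 matrix over Z this has rank 12, with invariant factors (1,1,1,1,1,1,1,1,1,1,1,2).

Computing H_k = (kernel of ∂_k) / (image of ∂_{k+1}):

  H_0: rank C_0 − rank ∂_1 = 7 − 6 = 1, and the invariant factors of ∂_1 are all 1, so H_0 = Z.
  H_1: rank ker ∂_1 − rank ∂_2 = (18 − 6) − 12 = 0, and ∂_2 has invariant factor 2 > 1, so H_1 = Z/2.
  H_2: rank ker ∂_2 − rank ∂_3 = (12 − 12) − 0 = 0, and there is no ∂_3, so H_2 = 0.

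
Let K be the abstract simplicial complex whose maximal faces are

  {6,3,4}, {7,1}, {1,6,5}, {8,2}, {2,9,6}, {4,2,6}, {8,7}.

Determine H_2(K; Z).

We work with the vertex ordering 1 < 2 < 3 < 4 < 5 < 6 < 7 < 8 < 9. The simplices of K, each written with vertices in increasing order, are:

  0-simplices (9): [1], [2], [3], [4], [5], [6], [7], [8], [9]
  1-simplices (13): [1,5], [1,6], [1,7], [2,4], [2,6], [2,8], [2,9], [3,4], [3,6], [4,6], [5,6], [6,9], [7,8]
  2-simplices (4): [1,5,6], [2,4,6], [2,6,9], [3,4,6]

so the chain groups are C_0 ≅ Z^9, C_1 ≅ Z^13, C_2 ≅ Z^4.

∂_1: C_1 → C_0 sends each edge [p,q] (with p < q) to q − p. For instance
  ∂[1,6] = [6] − [1].
As a 9×13 matrix over Z this has rank 8, with invariant factors (1,1,1,1,1,1,1,1).

∂_2: C_2 → C_1 sends each 2-simplex [p,q,r] to [q,r] − [p,r] + [p,q]. For instance
  ∂[2,4,6] = [4,6] − [2,6] + [2,4],
  ∂[2,6,9] = [6,9] − [2,9] + [2,6].
The 13×4 boundary matrix has rank 4 and Smith normal form diag(1,1,1,1).

Reading off H_k = ker ∂_k / im ∂_{k+1}:

  H_2: rank ker ∂_2 − rank ∂_3 = (4 − 4) − 0 = 0, and there is no ∂_3, so H_2 ≅ 0.

H_2 = 0.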